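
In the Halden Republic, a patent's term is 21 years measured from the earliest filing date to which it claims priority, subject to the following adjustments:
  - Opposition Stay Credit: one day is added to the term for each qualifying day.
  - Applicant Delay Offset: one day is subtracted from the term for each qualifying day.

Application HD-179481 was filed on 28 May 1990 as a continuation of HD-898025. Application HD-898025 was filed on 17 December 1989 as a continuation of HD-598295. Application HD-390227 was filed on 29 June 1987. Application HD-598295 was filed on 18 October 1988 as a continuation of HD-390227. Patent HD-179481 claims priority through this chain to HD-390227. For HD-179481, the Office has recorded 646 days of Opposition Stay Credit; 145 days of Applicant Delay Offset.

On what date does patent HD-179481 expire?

Earliest priority filing: 29 June 1987.
Base term: 29 June 1987 + 21 years → 29 June 2008.
Opposition Stay Credit: +646 days → 6 April 2010.
Applicant Delay Offset: −145 days → 12 November 2009.

2009-11-12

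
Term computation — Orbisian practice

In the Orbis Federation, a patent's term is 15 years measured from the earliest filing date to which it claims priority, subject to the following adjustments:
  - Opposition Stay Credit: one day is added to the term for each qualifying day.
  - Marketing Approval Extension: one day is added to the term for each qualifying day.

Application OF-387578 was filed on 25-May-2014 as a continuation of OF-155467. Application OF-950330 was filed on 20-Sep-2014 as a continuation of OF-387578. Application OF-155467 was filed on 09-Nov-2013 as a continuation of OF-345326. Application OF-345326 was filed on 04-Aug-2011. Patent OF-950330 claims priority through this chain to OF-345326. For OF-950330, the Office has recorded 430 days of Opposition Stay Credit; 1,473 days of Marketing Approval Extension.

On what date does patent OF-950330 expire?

2031-10-20

Earliest priority filing: 4 August 2011.
Base term: 4 August 2011 + 15 years → 4 August 2026.
Opposition Stay Credit: +430 days → 8 October 2027.
Marketing Approval Extension: +1473 days → 20 October 2031.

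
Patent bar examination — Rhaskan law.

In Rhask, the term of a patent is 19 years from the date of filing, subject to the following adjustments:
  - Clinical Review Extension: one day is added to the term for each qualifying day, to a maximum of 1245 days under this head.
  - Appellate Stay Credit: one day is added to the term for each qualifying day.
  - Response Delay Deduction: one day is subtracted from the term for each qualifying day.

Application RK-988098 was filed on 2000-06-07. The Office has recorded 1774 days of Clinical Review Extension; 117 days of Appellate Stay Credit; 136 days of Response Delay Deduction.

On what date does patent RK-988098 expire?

Base term: filing date + 19 years → 7 June 2019.
Clinical Review Extension: 1774 days claimed exceeds the 1245-day cap, so +1245 days → 3 November 2022.
Appellate Stay Credit: +117 days → 28 February 2023.
Response Delay Deduction: −136 days → 15 October 2022.

October 15, 2022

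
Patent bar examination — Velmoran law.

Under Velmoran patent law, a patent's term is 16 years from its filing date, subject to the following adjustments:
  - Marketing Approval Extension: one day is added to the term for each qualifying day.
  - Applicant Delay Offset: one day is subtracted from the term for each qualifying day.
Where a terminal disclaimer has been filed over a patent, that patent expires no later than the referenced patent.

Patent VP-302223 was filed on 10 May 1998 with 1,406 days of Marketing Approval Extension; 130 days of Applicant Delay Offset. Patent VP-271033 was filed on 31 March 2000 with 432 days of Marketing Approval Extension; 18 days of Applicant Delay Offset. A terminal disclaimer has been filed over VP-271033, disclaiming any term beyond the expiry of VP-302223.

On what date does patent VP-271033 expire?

May 19, 2017

Natural term of VP-271033:
  Base: filing + 16 years → 31 March 2016.
  Marketing Approval Extension: +432 days → 6 June 2017.
  Applicant Delay Offset: −18 days → 19 May 2017.
Expiry of referenced patent VP-302223:
  Base: filing + 16 years → 10 May 2014.
  Marketing Approval Extension: +1406 days → 16 March 2018.
  Applicant Delay Offset: −130 days → 6 November 2017.
Terminal disclaimer: VP-271033 expires on the earlier of 19 May 2017 and 6 November 2017.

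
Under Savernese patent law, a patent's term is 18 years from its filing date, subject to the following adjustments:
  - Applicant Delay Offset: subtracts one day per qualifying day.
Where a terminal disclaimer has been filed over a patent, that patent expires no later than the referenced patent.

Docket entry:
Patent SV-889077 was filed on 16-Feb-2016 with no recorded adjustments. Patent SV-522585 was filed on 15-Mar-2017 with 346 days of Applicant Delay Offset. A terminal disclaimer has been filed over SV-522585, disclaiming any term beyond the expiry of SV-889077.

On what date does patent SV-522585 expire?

February 16, 2034

Natural term of SV-522585:
  Base: filing + 18 years → 15 March 2035.
  Applicant Delay Offset: −346 days → 3 April 2034.
Expiry of referenced patent SV-889077:
  Base: filing + 18 years → 16 February 2034.
Terminal disclaimer: SV-522585 expires on the earlier of 3 April 2034 and 16 February 2034.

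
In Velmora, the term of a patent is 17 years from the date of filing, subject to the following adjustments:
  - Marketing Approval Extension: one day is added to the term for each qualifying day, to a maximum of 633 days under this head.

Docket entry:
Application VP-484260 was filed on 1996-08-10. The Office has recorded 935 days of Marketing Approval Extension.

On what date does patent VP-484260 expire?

Base term: filing date + 17 years → 10 August 2013.
Marketing Approval Extension: 935 days claimed exceeds the 633-day cap, so +633 days → 5 May 2015.

May 5, 2015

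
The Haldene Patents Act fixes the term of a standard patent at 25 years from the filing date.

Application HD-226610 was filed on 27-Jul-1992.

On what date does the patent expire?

Filing date + 25 years → 27 July 2017.

2017-07-27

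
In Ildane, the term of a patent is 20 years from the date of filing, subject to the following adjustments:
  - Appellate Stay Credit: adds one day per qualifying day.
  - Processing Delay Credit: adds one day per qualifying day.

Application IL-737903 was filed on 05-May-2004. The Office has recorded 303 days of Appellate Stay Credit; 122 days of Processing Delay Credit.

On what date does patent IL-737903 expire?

2025-07-04

Base term: filing date + 20 years → 5 May 2024.
Appellate Stay Credit: +303 days → 4 March 2025.
Processing Delay Credit: +122 days → 4 July 2025.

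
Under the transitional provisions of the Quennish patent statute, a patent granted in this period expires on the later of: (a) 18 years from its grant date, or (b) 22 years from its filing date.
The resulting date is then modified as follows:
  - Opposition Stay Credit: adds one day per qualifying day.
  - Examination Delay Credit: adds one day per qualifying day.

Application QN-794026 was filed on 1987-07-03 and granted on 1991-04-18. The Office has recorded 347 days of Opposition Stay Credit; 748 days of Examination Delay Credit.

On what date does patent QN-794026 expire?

July 2, 2012

(a) grant + 18 years → 18 April 2009.
(b) filing + 22 years → 3 July 2009.
Later of the two: 3 July 2009.
Opposition Stay Credit: +347 days → 15 June 2010.
Examination Delay Credit: +748 days → 2 July 2012.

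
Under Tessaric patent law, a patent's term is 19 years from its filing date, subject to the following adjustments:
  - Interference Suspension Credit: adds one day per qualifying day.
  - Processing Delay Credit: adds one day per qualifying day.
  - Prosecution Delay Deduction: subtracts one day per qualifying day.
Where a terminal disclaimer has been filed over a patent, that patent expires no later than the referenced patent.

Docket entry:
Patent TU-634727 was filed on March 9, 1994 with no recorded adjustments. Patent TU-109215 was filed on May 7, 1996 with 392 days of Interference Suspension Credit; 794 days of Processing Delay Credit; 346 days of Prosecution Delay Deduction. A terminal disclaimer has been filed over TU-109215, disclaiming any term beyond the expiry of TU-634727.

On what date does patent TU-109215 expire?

Natural term of TU-109215:
  Base: filing + 19 years → 7 May 2015.
  Interference Suspension Credit: +392 days → 2 June 2016.
  Processing Delay Credit: +794 days → 5 August 2018.
  Prosecution Delay Deduction: −346 days → 24 August 2017.
Expiry of referenced patent TU-634727:
  Base: filing + 19 years → 9 March 2013.
Terminal disclaimer: TU-109215 expires on the earlier of 24 August 2017 and 9 March 2013.

March 9, 2013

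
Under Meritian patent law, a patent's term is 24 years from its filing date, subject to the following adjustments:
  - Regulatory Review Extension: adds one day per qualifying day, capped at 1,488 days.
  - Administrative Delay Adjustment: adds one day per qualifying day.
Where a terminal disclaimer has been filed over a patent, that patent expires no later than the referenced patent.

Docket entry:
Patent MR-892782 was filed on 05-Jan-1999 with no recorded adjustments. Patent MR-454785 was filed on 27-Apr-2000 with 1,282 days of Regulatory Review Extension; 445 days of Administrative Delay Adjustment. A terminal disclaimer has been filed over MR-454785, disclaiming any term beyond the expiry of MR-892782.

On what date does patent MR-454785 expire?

Natural term of MR-454785:
  Base: filing + 24 years → 27 April 2024.
  Regulatory Review Extension: 1282 days (within the 1488-day cap) → +1282 days → 31 October 2027.
  Administrative Delay Adjustment: +445 days → 18 January 2029.
Expiry of referenced patent MR-892782:
  Base: filing + 24 years → 5 January 2023.
Terminal disclaimer: MR-454785 expires on the earlier of 18 January 2029 and 5 January 2023.

2023-01-05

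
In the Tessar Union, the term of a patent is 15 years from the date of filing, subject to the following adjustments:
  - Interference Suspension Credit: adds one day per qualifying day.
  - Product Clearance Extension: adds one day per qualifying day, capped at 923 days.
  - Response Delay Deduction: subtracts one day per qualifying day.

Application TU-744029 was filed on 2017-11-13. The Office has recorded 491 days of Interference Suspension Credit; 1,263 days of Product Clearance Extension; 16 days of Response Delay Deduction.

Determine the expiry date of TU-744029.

Base term: filing date + 15 years → 13 November 2032.
Interference Suspension Credit: +491 days → 19 March 2034.
Product Clearance Extension: 1263 days claimed exceeds the 923-day cap, so +923 days → 27 September 2036.
Response Delay Deduction: −16 days → 11 September 2036.

2036-09-11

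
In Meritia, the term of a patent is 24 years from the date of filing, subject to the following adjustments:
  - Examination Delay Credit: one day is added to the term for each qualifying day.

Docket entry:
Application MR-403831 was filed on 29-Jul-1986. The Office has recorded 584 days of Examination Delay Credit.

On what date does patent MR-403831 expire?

2012-03-04

Base term: filing date + 24 years → 29 July 2010.
Examination Delay Credit: +584 days → 4 March 2012.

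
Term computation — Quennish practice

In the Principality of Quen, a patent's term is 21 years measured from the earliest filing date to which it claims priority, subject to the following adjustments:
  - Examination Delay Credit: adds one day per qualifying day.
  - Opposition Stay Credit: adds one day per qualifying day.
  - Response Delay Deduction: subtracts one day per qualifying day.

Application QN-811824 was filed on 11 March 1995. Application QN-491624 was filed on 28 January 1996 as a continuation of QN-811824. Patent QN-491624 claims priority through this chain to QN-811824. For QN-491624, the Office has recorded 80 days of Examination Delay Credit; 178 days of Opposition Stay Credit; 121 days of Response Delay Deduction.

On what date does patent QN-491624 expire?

July 26, 2016

Earliest priority filing: 11 March 1995.
Base term: 11 March 1995 + 21 years → 11 March 2016.
Examination Delay Credit: +80 days → 30 May 2016.
Opposition Stay Credit: +178 days → 24 November 2016.
Response Delay Deduction: −121 days → 26 July 2016.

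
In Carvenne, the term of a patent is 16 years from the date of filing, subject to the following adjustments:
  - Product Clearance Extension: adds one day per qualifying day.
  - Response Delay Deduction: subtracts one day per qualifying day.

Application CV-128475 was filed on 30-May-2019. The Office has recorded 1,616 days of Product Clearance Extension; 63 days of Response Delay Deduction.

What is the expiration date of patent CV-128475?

Base term: filing date + 16 years → 30 May 2035.
Product Clearance Extension: +1616 days → 1 November 2039.
Response Delay Deduction: −63 days → 30 August 2039.

August 30, 2039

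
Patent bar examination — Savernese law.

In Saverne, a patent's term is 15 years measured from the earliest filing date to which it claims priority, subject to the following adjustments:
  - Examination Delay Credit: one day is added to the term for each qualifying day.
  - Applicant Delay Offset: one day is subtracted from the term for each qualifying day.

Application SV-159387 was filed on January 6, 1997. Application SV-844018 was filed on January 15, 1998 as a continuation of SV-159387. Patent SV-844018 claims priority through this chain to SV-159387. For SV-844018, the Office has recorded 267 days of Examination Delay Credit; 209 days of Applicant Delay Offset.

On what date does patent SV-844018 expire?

2012-03-04

Earliest priority filing: 6 January 1997.
Base term: 6 January 1997 + 15 years → 6 January 2012.
Examination Delay Credit: +267 days → 29 September 2012.
Applicant Delay Offset: −209 days → 4 March 2012.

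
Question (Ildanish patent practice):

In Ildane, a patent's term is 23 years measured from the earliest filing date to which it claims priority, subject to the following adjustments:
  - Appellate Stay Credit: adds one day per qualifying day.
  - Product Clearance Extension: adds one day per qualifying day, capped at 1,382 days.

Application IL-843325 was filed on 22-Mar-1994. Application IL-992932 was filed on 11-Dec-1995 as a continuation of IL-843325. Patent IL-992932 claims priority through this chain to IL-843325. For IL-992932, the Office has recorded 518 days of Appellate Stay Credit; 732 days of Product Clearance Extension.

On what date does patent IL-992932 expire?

Earliest priority filing: 22 March 1994.
Base term: 22 March 1994 + 23 years → 22 March 2017.
Appellate Stay Credit: +518 days → 22 August 2018.
Product Clearance Extension: 732 days (within the 1382-day cap) → +732 days → 23 August 2020.

August 23, 2020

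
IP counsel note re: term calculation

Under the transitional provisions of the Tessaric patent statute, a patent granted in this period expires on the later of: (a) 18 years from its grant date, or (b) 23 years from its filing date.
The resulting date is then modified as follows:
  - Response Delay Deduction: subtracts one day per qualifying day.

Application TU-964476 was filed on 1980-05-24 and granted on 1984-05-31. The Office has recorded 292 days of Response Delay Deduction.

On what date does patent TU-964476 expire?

(a) grant + 18 years → 31 May 2002.
(b) filing + 23 years → 24 May 2003.
Later of the two: 24 May 2003.
Response Delay Deduction: −292 days → 5 August 2002.

August 5, 2002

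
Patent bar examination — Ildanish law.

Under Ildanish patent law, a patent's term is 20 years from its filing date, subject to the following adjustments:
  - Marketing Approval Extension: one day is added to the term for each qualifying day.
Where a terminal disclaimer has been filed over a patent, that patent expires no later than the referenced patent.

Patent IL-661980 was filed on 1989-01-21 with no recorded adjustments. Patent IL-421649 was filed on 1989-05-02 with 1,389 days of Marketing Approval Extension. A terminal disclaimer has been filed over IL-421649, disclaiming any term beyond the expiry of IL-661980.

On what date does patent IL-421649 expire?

Natural term of IL-421649:
  Base: filing + 20 years → 2 May 2009.
  Marketing Approval Extension: +1389 days → 19 February 2013.
Expiry of referenced patent IL-661980:
  Base: filing + 20 years → 21 January 2009.
Terminal disclaimer: IL-421649 expires on the earlier of 19 February 2013 and 21 January 2009.

January 21, 2009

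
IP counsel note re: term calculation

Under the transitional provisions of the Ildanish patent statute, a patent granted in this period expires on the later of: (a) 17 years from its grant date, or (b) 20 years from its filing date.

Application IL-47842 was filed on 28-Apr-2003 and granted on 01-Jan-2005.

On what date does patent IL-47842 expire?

(a) grant + 17 years → 1 January 2022.
(b) filing + 20 years → 28 April 2023.
Later of the two: 28 April 2023.

April 28, 2023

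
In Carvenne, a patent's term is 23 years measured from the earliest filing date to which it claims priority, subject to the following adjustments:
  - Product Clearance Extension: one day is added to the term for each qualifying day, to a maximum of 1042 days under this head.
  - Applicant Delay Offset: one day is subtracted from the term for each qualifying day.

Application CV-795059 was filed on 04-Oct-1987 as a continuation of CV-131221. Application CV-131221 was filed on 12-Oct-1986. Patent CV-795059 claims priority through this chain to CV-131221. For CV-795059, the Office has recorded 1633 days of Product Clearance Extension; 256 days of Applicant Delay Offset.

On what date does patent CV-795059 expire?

Earliest priority filing: 12 October 1986.
Base term: 12 October 1986 + 23 years → 12 October 2009.
Product Clearance Extension: 1633 days claimed exceeds the 1042-day cap, so +1042 days → 19 August 2012.
Applicant Delay Offset: −256 days → 7 December 2011.

December 7, 2011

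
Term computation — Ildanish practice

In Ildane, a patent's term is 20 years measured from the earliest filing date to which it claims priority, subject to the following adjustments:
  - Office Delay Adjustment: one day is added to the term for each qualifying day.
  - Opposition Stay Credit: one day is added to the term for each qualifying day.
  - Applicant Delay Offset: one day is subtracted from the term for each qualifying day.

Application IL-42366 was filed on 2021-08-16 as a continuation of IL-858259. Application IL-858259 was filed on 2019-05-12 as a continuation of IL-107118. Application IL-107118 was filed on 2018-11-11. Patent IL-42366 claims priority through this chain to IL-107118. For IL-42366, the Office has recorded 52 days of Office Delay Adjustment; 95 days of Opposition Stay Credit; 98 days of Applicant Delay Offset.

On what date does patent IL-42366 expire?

Earliest priority filing: 11 November 2018.
Base term: 11 November 2018 + 20 years → 11 November 2038.
Office Delay Adjustment: +52 days → 2 January 2039.
Opposition Stay Credit: +95 days → 7 April 2039.
Applicant Delay Offset: −98 days → 30 December 2038.

2038-12-30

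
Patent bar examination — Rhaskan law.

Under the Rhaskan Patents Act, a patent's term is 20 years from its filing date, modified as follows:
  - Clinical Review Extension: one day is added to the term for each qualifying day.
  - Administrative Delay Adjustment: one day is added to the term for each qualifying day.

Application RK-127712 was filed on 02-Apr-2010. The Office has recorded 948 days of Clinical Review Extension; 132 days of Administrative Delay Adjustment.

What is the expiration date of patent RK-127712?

Base term: filing date + 20 years → 2 April 2030.
Clinical Review Extension: +948 days → 5 November 2032.
Administrative Delay Adjustment: +132 days → 17 March 2033.

March 17, 2033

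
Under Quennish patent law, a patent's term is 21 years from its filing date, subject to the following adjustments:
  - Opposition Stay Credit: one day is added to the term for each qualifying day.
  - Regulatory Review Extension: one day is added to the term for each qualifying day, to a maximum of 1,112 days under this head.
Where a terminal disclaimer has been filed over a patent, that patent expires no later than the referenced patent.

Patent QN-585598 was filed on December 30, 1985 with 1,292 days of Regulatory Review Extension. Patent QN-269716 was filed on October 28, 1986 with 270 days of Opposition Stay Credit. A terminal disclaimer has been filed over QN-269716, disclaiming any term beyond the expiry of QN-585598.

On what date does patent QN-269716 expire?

July 24, 2008

Natural term of QN-269716:
  Base: filing + 21 years → 28 October 2007.
  Opposition Stay Credit: +270 days → 24 July 2008.
Expiry of referenced patent QN-585598:
  Base: filing + 21 years → 30 December 2006.
  Regulatory Review Extension: 1292 days claimed exceeds the 1112-day cap, so +1112 days → 15 January 2010.
Terminal disclaimer: QN-269716 expires on the earlier of 24 July 2008 and 15 January 2010.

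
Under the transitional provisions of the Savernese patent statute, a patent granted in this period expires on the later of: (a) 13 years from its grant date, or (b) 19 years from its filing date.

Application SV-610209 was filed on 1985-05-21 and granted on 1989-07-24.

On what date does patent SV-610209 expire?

(a) grant + 13 years → 24 July 2002.
(b) filing + 19 years → 21 May 2004.
Later of the two: 21 May 2004.

May 21, 2004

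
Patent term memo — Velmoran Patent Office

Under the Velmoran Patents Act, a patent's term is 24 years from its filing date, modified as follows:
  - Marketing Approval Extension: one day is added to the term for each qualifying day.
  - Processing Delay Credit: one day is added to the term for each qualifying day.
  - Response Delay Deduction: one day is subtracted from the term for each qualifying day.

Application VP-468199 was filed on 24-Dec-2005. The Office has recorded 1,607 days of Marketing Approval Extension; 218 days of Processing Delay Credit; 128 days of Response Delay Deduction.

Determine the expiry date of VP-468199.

August 17, 2034

Base term: filing date + 24 years → 24 December 2029.
Marketing Approval Extension: +1607 days → 19 May 2034.
Processing Delay Credit: +218 days → 23 December 2034.
Response Delay Deduction: −128 days → 17 August 2034.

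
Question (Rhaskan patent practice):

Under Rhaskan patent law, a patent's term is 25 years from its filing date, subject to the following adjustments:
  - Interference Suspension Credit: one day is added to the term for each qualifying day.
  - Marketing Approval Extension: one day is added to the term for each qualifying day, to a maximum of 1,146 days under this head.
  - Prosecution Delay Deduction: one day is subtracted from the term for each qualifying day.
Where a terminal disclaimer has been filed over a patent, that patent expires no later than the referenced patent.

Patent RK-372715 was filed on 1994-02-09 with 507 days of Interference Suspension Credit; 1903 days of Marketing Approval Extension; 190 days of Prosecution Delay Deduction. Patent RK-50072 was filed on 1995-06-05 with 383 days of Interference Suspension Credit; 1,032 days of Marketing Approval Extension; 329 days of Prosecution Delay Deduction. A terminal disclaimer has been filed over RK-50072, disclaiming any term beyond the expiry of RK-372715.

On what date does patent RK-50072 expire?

Natural term of RK-50072:
  Base: filing + 25 years → 5 June 2020.
  Interference Suspension Credit: +383 days → 23 June 2021.
  Marketing Approval Extension: 1032 days (within the 1146-day cap) → +1032 days → 20 April 2024.
  Prosecution Delay Deduction: −329 days → 27 May 2023.
Expiry of referenced patent RK-372715:
  Base: filing + 25 years → 9 February 2019.
  Interference Suspension Credit: +507 days → 30 June 2020.
  Marketing Approval Extension: 1903 days claimed exceeds the 1146-day cap, so +1146 days → 20 August 2023.
  Prosecution Delay Deduction: −190 days → 11 February 2023.
Terminal disclaimer: RK-50072 expires on the earlier of 27 May 2023 and 11 February 2023.

2023-02-11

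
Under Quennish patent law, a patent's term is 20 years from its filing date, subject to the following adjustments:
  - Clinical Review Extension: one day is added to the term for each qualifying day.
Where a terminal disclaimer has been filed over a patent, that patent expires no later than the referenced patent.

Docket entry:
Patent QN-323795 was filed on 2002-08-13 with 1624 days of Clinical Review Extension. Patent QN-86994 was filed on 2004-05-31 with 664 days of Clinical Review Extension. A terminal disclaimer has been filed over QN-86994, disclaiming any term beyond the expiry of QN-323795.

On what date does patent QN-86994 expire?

Natural term of QN-86994:
  Base: filing + 20 years → 31 May 2024.
  Clinical Review Extension: +664 days → 26 March 2026.
Expiry of referenced patent QN-323795:
  Base: filing + 20 years → 13 August 2022.
  Clinical Review Extension: +1624 days → 23 January 2027.
Terminal disclaimer: QN-86994 expires on the earlier of 26 March 2026 and 23 January 2027.

March 26, 2026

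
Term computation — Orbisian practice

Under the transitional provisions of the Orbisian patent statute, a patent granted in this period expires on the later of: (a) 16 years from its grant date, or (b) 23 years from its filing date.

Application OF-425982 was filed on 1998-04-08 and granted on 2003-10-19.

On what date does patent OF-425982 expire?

(a) grant + 16 years → 19 October 2019.
(b) filing + 23 years → 8 April 2021.
Later of the two: 8 April 2021.

2021-04-08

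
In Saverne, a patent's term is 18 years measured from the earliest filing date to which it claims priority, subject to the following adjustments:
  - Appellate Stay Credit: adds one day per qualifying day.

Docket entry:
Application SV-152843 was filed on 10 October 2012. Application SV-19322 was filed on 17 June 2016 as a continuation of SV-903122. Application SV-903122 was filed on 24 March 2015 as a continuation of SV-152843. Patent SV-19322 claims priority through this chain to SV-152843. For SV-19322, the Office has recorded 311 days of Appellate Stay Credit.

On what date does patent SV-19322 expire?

2031-08-17

Earliest priority filing: 10 October 2012.
Base term: 10 October 2012 + 18 years → 10 October 2030.
Appellate Stay Credit: +311 days → 17 August 2031.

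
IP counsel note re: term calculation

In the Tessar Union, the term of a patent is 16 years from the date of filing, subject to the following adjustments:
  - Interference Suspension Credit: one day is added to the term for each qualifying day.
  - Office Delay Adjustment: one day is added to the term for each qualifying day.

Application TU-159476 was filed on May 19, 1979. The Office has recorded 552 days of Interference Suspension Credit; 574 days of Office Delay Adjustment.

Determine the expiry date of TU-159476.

Base term: filing date + 16 years → 19 May 1995.
Interference Suspension Credit: +552 days → 21 November 1996.
Office Delay Adjustment: +574 days → 18 June 1998.

June 18, 1998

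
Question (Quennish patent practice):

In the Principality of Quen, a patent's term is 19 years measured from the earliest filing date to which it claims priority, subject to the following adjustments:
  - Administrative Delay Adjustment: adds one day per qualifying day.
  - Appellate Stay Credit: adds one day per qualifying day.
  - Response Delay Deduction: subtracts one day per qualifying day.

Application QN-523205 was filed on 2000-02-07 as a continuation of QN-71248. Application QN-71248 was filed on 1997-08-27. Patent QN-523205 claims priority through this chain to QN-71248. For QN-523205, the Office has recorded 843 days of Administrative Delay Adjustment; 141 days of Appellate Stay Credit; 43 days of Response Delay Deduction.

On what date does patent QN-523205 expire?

Earliest priority filing: 27 August 1997.
Base term: 27 August 1997 + 19 years → 27 August 2016.
Administrative Delay Adjustment: +843 days → 18 December 2018.
Appellate Stay Credit: +141 days → 8 May 2019.
Response Delay Deduction: −43 days → 26 March 2019.

2019-03-26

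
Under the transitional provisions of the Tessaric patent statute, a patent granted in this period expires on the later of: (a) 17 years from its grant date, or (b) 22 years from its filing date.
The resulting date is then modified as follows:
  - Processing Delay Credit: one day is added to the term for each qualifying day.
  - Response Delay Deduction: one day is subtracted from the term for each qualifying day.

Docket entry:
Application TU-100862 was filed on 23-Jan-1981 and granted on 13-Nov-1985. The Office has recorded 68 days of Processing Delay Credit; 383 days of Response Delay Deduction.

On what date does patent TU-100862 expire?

March 14, 2002

(a) grant + 17 years → 13 November 2002.
(b) filing + 22 years → 23 January 2003.
Later of the two: 23 January 2003.
Processing Delay Credit: +68 days → 1 April 2003.
Response Delay Deduction: −383 days → 14 March 2002.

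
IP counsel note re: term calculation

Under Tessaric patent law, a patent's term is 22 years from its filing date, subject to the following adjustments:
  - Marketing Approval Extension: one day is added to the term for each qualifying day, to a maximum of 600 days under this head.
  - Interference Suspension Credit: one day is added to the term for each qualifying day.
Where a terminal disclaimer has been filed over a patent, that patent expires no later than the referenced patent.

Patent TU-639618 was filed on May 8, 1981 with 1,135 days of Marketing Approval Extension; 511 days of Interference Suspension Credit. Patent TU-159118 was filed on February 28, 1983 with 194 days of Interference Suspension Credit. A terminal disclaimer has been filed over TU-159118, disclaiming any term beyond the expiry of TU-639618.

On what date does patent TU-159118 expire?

2005-09-10

Natural term of TU-159118:
  Base: filing + 22 years → 28 February 2005.
  Interference Suspension Credit: +194 days → 10 September 2005.
Expiry of referenced patent TU-639618:
  Base: filing + 22 years → 8 May 2003.
  Marketing Approval Extension: 1135 days claimed exceeds the 600-day cap, so +600 days → 28 December 2004.
  Interference Suspension Credit: +511 days → 23 May 2006.
Terminal disclaimer: TU-159118 expires on the earlier of 10 September 2005 and 23 May 2006.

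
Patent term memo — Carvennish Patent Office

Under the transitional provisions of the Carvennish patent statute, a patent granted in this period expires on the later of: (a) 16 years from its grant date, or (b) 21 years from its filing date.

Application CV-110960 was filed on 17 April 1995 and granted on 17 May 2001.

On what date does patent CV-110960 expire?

(a) grant + 16 years → 17 May 2017.
(b) filing + 21 years → 17 April 2016.
Later of the two: 17 May 2017.

2017-05-17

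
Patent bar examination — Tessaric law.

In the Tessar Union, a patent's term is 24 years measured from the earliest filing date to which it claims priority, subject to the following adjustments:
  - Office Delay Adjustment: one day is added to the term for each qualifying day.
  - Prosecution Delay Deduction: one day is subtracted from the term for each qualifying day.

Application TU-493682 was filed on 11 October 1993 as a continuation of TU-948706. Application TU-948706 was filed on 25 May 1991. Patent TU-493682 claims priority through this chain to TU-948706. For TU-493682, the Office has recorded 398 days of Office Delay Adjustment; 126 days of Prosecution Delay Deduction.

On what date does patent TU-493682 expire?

Earliest priority filing: 25 May 1991.
Base term: 25 May 1991 + 24 years → 25 May 2015.
Office Delay Adjustment: +398 days → 26 June 2016.
Prosecution Delay Deduction: −126 days → 21 February 2016.

2016-02-21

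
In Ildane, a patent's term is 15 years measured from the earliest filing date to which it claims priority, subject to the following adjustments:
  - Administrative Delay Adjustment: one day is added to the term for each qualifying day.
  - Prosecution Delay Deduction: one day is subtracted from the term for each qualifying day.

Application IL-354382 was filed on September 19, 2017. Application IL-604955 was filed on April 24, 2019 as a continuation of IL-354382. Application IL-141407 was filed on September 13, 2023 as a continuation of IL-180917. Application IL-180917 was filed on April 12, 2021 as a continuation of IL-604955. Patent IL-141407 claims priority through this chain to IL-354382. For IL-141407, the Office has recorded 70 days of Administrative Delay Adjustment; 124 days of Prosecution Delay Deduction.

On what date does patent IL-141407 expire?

2032-07-27

Earliest priority filing: 19 September 2017.
Base term: 19 September 2017 + 15 years → 19 September 2032.
Administrative Delay Adjustment: +70 days → 28 November 2032.
Prosecution Delay Deduction: −124 days → 27 July 2032.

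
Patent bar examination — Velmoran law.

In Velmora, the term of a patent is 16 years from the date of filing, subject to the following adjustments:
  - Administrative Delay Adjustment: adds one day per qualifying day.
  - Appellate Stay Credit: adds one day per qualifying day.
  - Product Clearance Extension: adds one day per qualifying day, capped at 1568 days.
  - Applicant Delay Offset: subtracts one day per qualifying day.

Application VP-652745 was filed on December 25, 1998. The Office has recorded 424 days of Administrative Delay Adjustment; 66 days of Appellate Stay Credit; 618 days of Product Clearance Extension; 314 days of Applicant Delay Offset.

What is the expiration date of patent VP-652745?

Base term: filing date + 16 years → 25 December 2014.
Administrative Delay Adjustment: +424 days → 22 February 2016.
Appellate Stay Credit: +66 days → 28 April 2016.
Product Clearance Extension: 618 days (within the 1568-day cap) → +618 days → 6 January 2018.
Applicant Delay Offset: −314 days → 26 February 2017.

February 26, 2017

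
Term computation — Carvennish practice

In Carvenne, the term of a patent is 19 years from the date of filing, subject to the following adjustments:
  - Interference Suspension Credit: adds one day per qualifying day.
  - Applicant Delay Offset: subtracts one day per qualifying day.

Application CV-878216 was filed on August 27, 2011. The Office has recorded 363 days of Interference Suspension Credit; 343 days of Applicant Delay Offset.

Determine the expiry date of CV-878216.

2030-09-16

Base term: filing date + 19 years → 27 August 2030.
Interference Suspension Credit: +363 days → 25 August 2031.
Applicant Delay Offset: −343 days → 16 September 2030.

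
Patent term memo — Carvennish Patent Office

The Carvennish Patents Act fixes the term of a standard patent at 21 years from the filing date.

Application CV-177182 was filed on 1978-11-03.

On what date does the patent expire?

Filing date + 21 years → 3 November 1999.

November 3, 1999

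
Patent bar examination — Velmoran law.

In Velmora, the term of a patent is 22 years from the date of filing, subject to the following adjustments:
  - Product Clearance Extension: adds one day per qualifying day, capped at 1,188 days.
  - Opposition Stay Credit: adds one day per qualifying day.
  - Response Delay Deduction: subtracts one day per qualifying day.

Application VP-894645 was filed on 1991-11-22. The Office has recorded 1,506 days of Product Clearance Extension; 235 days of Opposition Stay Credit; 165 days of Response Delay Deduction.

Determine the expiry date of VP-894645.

May 3, 2017

Base term: filing date + 22 years → 22 November 2013.
Product Clearance Extension: 1506 days claimed exceeds the 1188-day cap, so +1188 days → 22 February 2017.
Opposition Stay Credit: +235 days → 15 October 2017.
Response Delay Deduction: −165 days → 3 May 2017.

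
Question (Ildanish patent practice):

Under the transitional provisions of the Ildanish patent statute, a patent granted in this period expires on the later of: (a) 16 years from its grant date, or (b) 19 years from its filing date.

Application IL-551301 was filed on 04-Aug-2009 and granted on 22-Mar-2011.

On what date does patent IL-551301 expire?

(a) grant + 16 years → 22 March 2027.
(b) filing + 19 years → 4 August 2028.
Later of the two: 4 August 2028.

2028-08-04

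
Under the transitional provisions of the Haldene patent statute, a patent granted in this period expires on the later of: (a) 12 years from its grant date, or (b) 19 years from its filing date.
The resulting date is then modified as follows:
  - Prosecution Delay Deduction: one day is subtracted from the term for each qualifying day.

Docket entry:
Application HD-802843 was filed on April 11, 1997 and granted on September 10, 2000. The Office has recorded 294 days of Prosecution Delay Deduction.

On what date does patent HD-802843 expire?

2015-06-22

(a) grant + 12 years → 10 September 2012.
(b) filing + 19 years → 11 April 2016.
Later of the two: 11 April 2016.
Prosecution Delay Deduction: −294 days → 22 June 2015.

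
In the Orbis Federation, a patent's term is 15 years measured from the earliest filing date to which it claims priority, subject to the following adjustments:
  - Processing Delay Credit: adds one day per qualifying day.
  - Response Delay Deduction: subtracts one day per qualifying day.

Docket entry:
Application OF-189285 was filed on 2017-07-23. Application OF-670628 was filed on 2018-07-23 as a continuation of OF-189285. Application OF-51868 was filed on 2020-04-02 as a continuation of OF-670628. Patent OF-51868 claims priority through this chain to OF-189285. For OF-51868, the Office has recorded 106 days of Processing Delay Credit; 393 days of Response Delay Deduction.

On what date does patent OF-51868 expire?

Earliest priority filing: 23 July 2017.
Base term: 23 July 2017 + 15 years → 23 July 2032.
Processing Delay Credit: +106 days → 6 November 2032.
Response Delay Deduction: −393 days → 10 October 2031.

October 10, 2031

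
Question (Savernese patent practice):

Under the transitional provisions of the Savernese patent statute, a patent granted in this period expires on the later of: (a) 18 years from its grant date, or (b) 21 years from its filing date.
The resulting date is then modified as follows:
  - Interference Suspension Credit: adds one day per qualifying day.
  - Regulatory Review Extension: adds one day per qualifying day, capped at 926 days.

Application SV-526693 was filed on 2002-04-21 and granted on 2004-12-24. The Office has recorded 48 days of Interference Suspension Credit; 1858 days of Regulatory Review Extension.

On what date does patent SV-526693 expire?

(a) grant + 18 years → 24 December 2022.
(b) filing + 21 years → 21 April 2023.
Later of the two: 21 April 2023.
Interference Suspension Credit: +48 days → 8 June 2023.
Regulatory Review Extension: 1858 days claimed exceeds the 926-day cap, so +926 days → 20 December 2025.

December 20, 2025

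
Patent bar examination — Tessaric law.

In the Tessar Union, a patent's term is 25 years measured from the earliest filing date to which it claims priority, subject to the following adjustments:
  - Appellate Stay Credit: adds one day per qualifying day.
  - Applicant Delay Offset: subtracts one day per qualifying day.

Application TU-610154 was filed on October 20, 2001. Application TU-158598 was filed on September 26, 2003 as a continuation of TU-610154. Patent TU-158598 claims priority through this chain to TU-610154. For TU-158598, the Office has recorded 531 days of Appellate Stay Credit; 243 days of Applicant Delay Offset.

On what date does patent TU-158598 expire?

Earliest priority filing: 20 October 2001.
Base term: 20 October 2001 + 25 years → 20 October 2026.
Appellate Stay Credit: +531 days → 3 April 2028.
Applicant Delay Offset: −243 days → 4 August 2027.

2027-08-04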